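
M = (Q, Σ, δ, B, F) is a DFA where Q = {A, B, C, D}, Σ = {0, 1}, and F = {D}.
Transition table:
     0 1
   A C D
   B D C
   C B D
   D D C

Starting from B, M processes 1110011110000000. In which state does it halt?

D

B --1--> C
C --1--> D
D --1--> C
C --0--> B
B --0--> D
D --1--> C
C --1--> D
D --1--> C
C --1--> D
D --0--> D
D --0--> D
D --0--> D
D --0--> D
D --0--> D
D --0--> D
D --0--> D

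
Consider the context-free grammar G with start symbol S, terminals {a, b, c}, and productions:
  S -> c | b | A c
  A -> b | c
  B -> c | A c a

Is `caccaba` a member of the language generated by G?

no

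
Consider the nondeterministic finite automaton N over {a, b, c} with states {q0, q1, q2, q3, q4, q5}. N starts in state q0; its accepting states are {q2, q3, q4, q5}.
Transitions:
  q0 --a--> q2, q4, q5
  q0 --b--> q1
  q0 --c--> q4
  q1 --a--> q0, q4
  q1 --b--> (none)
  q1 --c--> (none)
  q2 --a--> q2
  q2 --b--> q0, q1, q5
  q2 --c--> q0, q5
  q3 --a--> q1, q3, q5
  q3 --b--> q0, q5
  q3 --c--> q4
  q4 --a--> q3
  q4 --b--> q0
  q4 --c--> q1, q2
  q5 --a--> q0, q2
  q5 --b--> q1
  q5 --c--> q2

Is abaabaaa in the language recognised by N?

Start: {q0}
read a: {q2, q4, q5}
read b: {q0, q1, q5}
read a: {q0, q2, q4, q5}
read a: {q0, q2, q3, q4, q5}
read b: {q0, q1, q5}
read a: {q0, q2, q4, q5}
read a: {q0, q2, q3, q4, q5}
read a: {q0, q1, q2, q3, q4, q5}
Reachable ∩ accepting = {q2, q3, q4, q5} — nonempty.

accepted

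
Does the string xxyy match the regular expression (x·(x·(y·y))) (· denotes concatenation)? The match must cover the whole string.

Split as x·xyy: x matches x and (x·(y·y)) matches xyy.

yes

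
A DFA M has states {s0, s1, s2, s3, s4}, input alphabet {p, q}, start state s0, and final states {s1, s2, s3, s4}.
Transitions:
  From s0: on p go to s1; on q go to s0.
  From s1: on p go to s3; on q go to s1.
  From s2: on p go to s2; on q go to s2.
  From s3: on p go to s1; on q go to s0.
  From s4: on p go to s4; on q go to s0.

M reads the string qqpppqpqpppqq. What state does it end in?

s0 --q--> s0
s0 --q--> s0
s0 --p--> s1
s1 --p--> s3
s3 --p--> s1
s1 --q--> s1
s1 --p--> s3
s3 --q--> s0
s0 --p--> s1
s1 --p--> s3
s3 --p--> s1
s1 --q--> s1
s1 --q--> s1

s1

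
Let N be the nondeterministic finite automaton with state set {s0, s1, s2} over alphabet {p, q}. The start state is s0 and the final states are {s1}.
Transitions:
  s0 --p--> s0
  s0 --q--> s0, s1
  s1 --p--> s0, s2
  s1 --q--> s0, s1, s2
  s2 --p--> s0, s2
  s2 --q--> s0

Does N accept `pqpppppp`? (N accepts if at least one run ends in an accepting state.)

rejected

Start: {s0}
read p: {s0}
read q: {s0, s1}
read p: {s0, s2}
read p: {s0, s2}
read p: {s0, s2}
read p: {s0, s2}
read p: {s0, s2}
read p: {s0, s2}
Reachable ∩ accepting = {} — empty.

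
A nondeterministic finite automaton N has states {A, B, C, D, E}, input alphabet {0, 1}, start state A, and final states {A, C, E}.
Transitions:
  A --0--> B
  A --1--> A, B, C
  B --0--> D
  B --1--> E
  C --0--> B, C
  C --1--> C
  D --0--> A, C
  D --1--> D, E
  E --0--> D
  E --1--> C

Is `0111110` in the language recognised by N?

Start: {A}
read 0: {B}
read 1: {E}
read 1: {C}
read 1: {C}
read 1: {C}
read 1: {C}
read 0: {B, C}
Reachable ∩ accepting = {C} — nonempty.

accepted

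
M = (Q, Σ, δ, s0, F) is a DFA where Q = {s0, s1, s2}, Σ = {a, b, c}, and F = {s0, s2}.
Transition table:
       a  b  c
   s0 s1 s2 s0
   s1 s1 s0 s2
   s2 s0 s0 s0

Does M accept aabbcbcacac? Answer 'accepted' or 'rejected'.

accepted

s0 --a--> s1
s1 --a--> s1
s1 --b--> s0
s0 --b--> s2
s2 --c--> s0
s0 --b--> s2
s2 --c--> s0
s0 --a--> s1
s1 --c--> s2
s2 --a--> s0
s0 --c--> s0
End in state s0, which is an accepting state.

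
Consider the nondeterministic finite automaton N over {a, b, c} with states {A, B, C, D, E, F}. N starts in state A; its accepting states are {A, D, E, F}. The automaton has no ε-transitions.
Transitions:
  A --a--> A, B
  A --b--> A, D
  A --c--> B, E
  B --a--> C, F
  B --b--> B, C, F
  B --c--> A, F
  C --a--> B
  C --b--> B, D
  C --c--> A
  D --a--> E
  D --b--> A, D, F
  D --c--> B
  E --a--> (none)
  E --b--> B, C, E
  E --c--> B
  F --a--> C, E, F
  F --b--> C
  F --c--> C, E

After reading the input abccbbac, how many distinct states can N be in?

5

Start: {A}
read a: {A, B}
read b: {A, B, C, D, F}
read c: {A, B, C, E, F}
read c: {A, B, C, E, F}
read b: {A, B, C, D, E, F}
read b: {A, B, C, D, E, F}
read a: {A, B, C, E, F}
read c: {A, B, C, E, F}
Final reachable set {A, B, C, E, F} has 5 states.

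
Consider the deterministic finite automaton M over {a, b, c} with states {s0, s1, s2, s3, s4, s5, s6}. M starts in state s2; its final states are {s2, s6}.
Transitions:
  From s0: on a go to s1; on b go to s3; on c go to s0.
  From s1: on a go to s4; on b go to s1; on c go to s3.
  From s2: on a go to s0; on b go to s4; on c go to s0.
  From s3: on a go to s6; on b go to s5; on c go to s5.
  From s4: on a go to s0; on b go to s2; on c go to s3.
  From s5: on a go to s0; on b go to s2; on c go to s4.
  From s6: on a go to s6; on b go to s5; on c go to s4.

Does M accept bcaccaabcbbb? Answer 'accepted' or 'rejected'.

accepted

s2 --b--> s4
s4 --c--> s3
s3 --a--> s6
s6 --c--> s4
s4 --c--> s3
s3 --a--> s6
s6 --a--> s6
s6 --b--> s5
s5 --c--> s4
s4 --b--> s2
s2 --b--> s4
s4 --b--> s2
End in state s2, which is an accepting state.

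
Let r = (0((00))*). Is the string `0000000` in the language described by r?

Split as 0·000000: 0 matches 0 and ((00))* matches 000000.

yes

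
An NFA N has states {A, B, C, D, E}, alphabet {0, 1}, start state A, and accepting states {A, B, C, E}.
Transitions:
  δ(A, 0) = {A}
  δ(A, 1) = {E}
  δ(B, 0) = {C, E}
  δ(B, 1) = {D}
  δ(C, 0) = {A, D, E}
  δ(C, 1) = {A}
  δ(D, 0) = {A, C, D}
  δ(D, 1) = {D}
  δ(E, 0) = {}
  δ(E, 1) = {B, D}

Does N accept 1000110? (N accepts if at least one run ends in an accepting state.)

rejected

Start: {A}
read 1: {E}
read 0: {}
The reachable set is empty and stays empty for the remaining 5 symbols.
Reachable ∩ accepting = {} — empty.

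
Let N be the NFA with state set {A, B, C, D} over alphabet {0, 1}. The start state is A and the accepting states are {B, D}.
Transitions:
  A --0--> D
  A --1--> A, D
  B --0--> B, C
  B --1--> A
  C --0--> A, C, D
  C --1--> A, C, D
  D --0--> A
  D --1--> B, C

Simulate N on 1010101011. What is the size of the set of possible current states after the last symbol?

4

Start: {A}
read 1: {A, D}
read 0: {A, D}
read 1: {A, B, C, D}
read 0: {A, B, C, D}
read 1: {A, B, C, D}
read 0: {A, B, C, D}
read 1: {A, B, C, D}
read 0: {A, B, C, D}
read 1: {A, B, C, D}
read 1: {A, B, C, D}
Final reachable set {A, B, C, D} has 4 states.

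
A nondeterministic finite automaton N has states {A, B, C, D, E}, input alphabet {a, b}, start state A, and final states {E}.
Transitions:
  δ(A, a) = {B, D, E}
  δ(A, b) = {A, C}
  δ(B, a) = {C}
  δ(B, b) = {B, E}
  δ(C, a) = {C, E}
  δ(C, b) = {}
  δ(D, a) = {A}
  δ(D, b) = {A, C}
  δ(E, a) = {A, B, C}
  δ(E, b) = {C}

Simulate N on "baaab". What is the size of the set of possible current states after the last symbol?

Start: {A}
read b: {A, C}
read a: {B, C, D, E}
read a: {A, B, C, E}
read a: {A, B, C, D, E}
read b: {A, B, C, E}
Final reachable set {A, B, C, E} has 4 states.

4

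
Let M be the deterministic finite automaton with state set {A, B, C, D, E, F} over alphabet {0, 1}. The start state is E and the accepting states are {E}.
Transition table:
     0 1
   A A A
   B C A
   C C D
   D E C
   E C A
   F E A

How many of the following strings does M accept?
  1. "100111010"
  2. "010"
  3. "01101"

1

"100111010": rejected
"010": accepted
"01101": rejected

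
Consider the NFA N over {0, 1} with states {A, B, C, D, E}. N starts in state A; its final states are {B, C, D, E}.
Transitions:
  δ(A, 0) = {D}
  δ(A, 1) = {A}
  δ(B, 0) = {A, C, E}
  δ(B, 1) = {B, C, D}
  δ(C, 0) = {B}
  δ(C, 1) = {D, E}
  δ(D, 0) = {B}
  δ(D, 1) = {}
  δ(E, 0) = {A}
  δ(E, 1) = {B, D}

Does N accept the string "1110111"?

Start: {A}
read 1: {A}
read 1: {A}
read 1: {A}
read 0: {D}
read 1: {}
The reachable set is empty and stays empty for the remaining 2 symbols.
Reachable ∩ accepting = {} — empty.

rejected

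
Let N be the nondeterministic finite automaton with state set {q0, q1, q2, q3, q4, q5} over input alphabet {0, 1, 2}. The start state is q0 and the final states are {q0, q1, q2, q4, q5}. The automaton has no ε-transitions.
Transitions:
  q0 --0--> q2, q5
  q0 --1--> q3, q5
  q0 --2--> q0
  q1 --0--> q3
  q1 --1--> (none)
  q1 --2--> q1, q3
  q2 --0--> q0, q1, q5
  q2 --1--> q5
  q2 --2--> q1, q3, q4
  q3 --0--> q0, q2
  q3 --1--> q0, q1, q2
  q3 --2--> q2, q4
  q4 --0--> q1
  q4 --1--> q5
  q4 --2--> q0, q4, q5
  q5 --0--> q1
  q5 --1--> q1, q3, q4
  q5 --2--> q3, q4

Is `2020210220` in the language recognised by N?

Start: {q0}
read 2: {q0}
read 0: {q2, q5}
read 2: {q1, q3, q4}
read 0: {q0, q1, q2, q3}
read 2: {q0, q1, q2, q3, q4}
read 1: {q0, q1, q2, q3, q5}
read 0: {q0, q1, q2, q3, q5}
read 2: {q0, q1, q2, q3, q4}
read 2: {q0, q1, q2, q3, q4, q5}
read 0: {q0, q1, q2, q3, q5}
Reachable ∩ accepting = {q0, q1, q2, q5} — nonempty.

accepted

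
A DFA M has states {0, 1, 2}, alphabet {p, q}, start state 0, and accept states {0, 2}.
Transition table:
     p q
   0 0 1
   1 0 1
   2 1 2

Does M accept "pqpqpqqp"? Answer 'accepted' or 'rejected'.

0 --p--> 0
0 --q--> 1
1 --p--> 0
0 --q--> 1
1 --p--> 0
0 --q--> 1
1 --q--> 1
1 --p--> 0
End in state 0, which is an accepting state.

accepted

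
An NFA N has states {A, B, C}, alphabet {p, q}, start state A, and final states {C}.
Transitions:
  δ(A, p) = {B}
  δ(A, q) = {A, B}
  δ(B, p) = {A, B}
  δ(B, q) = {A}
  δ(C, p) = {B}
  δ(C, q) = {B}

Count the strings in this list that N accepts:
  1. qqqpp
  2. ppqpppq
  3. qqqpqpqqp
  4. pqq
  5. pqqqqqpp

qqqpp: rejected
ppqpppq: rejected
qqqpqpqqp: rejected
pqq: rejected
pqqqqqpp: rejected

0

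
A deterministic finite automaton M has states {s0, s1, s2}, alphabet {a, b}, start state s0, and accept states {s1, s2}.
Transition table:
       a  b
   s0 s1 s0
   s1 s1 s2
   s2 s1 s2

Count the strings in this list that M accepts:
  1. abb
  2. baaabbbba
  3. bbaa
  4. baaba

abb: accepted
baaabbbba: accepted
bbaa: accepted
baaba: accepted

4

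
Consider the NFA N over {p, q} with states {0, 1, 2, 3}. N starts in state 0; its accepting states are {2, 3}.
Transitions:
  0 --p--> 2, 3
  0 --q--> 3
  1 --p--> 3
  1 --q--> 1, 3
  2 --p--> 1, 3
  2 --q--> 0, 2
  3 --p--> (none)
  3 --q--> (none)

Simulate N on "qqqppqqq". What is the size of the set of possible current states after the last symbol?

Start: {0}
read q: {3}
read q: {}
The reachable set is empty and stays empty for the remaining 6 symbols.
Final reachable set {} has 0 states.

0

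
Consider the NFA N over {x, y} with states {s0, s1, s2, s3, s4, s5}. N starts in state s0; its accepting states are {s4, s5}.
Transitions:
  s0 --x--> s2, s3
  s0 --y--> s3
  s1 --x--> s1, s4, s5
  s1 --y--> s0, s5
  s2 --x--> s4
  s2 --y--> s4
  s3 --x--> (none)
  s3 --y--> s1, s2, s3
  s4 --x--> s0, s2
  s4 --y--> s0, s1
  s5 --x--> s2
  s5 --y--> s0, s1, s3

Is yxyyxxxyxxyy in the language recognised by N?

Start: {s0}
read y: {s3}
read x: {}
The reachable set is empty and stays empty for the remaining 10 symbols.
Reachable ∩ accepting = {} — empty.

rejected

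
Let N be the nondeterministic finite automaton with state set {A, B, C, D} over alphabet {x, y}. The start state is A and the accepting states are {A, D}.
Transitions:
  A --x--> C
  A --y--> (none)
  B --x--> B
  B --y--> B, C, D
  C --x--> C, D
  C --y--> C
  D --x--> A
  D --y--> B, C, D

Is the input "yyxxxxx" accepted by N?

Start: {A}
read y: {}
The reachable set is empty and stays empty for the remaining 6 symbols.
Reachable ∩ accepting = {} — empty.

rejected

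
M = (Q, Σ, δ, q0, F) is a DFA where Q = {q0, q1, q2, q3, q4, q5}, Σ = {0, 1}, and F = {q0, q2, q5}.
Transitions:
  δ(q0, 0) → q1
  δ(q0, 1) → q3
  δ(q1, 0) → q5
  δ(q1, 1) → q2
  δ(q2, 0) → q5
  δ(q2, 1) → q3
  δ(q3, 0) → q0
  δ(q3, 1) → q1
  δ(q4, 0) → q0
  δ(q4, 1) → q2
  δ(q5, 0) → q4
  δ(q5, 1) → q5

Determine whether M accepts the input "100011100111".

q0 --1--> q3
q3 --0--> q0
q0 --0--> q1
q1 --0--> q5
q5 --1--> q5
q5 --1--> q5
q5 --1--> q5
q5 --0--> q4
q4 --0--> q0
q0 --1--> q3
q3 --1--> q1
q1 --1--> q2
End in state q2, which is an accepting state.

accepted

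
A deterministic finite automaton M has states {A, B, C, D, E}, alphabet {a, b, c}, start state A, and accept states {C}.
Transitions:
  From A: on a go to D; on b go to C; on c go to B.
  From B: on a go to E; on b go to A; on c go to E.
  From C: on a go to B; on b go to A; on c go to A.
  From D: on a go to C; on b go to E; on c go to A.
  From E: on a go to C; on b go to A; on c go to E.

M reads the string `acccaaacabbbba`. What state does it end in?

B

A --a--> D
D --c--> A
A --c--> B
B --c--> E
E --a--> C
C --a--> B
B --a--> E
E --c--> E
E --a--> C
C --b--> A
A --b--> C
C --b--> A
A --b--> C
C --a--> B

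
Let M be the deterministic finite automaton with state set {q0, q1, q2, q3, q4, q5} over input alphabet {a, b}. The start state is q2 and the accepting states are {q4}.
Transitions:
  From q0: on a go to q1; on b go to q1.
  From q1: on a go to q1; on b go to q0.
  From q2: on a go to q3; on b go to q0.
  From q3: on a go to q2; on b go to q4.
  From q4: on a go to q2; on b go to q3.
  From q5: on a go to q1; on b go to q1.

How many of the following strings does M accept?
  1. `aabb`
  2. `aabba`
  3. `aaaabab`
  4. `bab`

`aabb`: rejected
`aabba`: rejected
`aaaabab`: rejected
`bab`: rejected

0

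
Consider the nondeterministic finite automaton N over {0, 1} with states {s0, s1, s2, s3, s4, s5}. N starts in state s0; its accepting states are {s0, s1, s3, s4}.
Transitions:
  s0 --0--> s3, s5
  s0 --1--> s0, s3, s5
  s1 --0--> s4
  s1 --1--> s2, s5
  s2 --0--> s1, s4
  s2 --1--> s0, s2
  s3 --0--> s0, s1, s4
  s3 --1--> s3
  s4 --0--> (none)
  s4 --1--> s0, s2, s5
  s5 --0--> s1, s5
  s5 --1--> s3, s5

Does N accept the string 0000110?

Start: {s0}
read 0: {s3, s5}
read 0: {s0, s1, s4, s5}
read 0: {s1, s3, s4, s5}
read 0: {s0, s1, s4, s5}
read 1: {s0, s2, s3, s5}
read 1: {s0, s2, s3, s5}
read 0: {s0, s1, s3, s4, s5}
Reachable ∩ accepting = {s0, s1, s3, s4} — nonempty.

accepted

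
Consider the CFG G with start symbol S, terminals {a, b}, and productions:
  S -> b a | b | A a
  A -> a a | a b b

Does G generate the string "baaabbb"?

no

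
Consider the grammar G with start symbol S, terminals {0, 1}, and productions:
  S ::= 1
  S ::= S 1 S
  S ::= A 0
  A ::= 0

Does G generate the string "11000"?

no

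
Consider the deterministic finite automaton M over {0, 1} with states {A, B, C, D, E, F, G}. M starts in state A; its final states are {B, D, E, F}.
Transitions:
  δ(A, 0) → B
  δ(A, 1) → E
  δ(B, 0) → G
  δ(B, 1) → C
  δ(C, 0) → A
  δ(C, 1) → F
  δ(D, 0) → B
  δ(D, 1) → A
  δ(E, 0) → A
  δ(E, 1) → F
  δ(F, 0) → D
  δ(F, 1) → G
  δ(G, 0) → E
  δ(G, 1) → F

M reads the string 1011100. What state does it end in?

A

A --1--> E
E --0--> A
A --1--> E
E --1--> F
F --1--> G
G --0--> E
E --0--> A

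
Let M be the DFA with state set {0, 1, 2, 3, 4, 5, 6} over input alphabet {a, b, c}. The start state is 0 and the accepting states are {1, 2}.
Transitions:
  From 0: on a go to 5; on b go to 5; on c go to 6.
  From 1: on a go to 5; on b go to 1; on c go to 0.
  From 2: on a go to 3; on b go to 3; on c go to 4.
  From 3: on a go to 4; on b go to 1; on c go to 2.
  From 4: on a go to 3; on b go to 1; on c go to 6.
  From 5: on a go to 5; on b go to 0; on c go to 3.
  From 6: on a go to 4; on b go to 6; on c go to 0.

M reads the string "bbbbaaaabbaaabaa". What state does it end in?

5

0 --b--> 5
5 --b--> 0
0 --b--> 5
5 --b--> 0
0 --a--> 5
5 --a--> 5
5 --a--> 5
5 --a--> 5
5 --b--> 0
0 --b--> 5
5 --a--> 5
5 --a--> 5
5 --a--> 5
5 --b--> 0
0 --a--> 5
5 --a--> 5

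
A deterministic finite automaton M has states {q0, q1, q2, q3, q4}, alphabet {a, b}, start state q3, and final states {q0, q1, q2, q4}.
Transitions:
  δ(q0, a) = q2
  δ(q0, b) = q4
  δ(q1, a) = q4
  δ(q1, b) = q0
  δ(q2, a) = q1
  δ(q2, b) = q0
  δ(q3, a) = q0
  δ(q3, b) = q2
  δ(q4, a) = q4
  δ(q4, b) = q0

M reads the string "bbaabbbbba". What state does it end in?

q3 --b--> q2
q2 --b--> q0
q0 --a--> q2
q2 --a--> q1
q1 --b--> q0
q0 --b--> q4
q4 --b--> q0
q0 --b--> q4
q4 --b--> q0
q0 --a--> q2

q2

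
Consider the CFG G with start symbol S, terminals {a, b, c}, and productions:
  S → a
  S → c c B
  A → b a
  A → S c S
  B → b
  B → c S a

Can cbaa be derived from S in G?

no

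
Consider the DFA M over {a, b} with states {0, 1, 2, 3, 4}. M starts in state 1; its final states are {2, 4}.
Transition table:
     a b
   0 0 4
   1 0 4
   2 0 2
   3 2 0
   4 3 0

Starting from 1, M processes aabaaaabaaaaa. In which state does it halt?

0

1 --a--> 0
0 --a--> 0
0 --b--> 4
4 --a--> 3
3 --a--> 2
2 --a--> 0
0 --a--> 0
0 --b--> 4
4 --a--> 3
3 --a--> 2
2 --a--> 0
0 --a--> 0
0 --a--> 0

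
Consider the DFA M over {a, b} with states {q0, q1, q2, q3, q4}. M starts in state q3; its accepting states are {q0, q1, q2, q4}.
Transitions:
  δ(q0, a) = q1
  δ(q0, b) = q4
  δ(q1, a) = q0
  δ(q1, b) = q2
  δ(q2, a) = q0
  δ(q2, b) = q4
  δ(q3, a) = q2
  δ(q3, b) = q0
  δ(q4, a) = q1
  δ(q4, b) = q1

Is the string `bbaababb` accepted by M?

q3 --b--> q0
q0 --b--> q4
q4 --a--> q1
q1 --a--> q0
q0 --b--> q4
q4 --a--> q1
q1 --b--> q2
q2 --b--> q4
End in state q4, which is an accepting state.

accepted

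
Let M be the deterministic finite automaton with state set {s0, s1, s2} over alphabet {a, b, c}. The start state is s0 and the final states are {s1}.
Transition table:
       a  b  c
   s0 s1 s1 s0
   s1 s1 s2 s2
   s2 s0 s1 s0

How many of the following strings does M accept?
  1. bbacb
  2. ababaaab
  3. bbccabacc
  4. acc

bbacb: accepted
ababaaab: rejected
bbccabacc: rejected
acc: rejected

1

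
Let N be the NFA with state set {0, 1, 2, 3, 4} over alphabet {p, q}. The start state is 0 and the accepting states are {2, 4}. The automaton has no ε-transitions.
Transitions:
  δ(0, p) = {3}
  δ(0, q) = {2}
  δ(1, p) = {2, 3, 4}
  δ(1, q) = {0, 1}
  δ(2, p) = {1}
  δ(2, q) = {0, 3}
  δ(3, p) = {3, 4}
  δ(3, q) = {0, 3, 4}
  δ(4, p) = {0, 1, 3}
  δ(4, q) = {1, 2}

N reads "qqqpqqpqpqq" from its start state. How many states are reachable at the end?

Start: {0}
read q: {2}
read q: {0, 3}
read q: {0, 2, 3, 4}
read p: {0, 1, 3, 4}
read q: {0, 1, 2, 3, 4}
read q: {0, 1, 2, 3, 4}
read p: {0, 1, 2, 3, 4}
read q: {0, 1, 2, 3, 4}
read p: {0, 1, 2, 3, 4}
read q: {0, 1, 2, 3, 4}
read q: {0, 1, 2, 3, 4}
Final reachable set {0, 1, 2, 3, 4} has 5 states.

5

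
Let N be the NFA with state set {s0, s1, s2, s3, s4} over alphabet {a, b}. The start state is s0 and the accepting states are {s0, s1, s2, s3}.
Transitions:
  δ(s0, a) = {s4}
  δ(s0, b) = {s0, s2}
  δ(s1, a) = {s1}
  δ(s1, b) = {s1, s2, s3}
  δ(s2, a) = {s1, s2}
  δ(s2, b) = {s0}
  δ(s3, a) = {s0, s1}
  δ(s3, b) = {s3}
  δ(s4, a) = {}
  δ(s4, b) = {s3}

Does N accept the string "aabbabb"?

rejected

Start: {s0}
read a: {s4}
read a: {}
The reachable set is empty and stays empty for the remaining 5 symbols.
Reachable ∩ accepting = {} — empty.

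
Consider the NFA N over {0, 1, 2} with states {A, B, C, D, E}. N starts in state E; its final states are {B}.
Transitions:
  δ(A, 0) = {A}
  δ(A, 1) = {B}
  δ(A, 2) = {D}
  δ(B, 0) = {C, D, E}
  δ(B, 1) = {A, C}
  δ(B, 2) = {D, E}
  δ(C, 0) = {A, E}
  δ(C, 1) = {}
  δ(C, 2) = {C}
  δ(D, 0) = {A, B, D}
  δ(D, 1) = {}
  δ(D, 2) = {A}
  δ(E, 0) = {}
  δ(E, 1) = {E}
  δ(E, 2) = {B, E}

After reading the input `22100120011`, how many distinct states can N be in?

Start: {E}
read 2: {B, E}
read 2: {B, D, E}
read 1: {A, C, E}
read 0: {A, E}
read 0: {A}
read 1: {B}
read 2: {D, E}
read 0: {A, B, D}
read 0: {A, B, C, D, E}
read 1: {A, B, C, E}
read 1: {A, B, C, E}
Final reachable set {A, B, C, E} has 4 states.

4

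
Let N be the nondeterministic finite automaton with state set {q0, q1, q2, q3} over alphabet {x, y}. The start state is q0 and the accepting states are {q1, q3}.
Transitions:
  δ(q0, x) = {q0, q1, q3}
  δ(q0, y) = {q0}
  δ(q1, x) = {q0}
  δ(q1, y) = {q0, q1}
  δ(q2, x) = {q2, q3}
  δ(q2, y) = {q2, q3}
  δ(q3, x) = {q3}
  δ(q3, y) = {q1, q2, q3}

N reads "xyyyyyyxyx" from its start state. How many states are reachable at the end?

Start: {q0}
read x: {q0, q1, q3}
read y: {q0, q1, q2, q3}
read y: {q0, q1, q2, q3}
read y: {q0, q1, q2, q3}
read y: {q0, q1, q2, q3}
read y: {q0, q1, q2, q3}
read y: {q0, q1, q2, q3}
read x: {q0, q1, q2, q3}
read y: {q0, q1, q2, q3}
read x: {q0, q1, q2, q3}
Final reachable set {q0, q1, q2, q3} has 4 states.

4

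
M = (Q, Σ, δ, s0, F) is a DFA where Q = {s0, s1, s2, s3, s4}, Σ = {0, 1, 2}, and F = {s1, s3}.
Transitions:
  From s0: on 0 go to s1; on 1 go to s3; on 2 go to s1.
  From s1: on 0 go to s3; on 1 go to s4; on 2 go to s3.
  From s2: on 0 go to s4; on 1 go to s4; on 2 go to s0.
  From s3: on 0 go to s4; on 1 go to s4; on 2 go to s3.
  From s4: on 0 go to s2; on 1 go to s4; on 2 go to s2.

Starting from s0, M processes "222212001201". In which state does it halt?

s4

s0 --2--> s1
s1 --2--> s3
s3 --2--> s3
s3 --2--> s3
s3 --1--> s4
s4 --2--> s2
s2 --0--> s4
s4 --0--> s2
s2 --1--> s4
s4 --2--> s2
s2 --0--> s4
s4 --1--> s4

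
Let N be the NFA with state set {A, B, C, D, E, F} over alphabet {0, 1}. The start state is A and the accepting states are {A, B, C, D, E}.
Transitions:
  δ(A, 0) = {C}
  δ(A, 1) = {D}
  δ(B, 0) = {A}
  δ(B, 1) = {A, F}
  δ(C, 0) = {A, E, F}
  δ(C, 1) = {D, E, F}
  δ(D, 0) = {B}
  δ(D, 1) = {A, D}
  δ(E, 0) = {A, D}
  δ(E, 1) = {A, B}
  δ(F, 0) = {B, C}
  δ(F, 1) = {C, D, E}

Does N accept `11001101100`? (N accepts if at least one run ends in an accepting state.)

accepted

Start: {A}
read 1: {D}
read 1: {A, D}
read 0: {B, C}
read 0: {A, E, F}
read 1: {A, B, C, D, E}
read 1: {A, B, D, E, F}
read 0: {A, B, C, D}
read 1: {A, D, E, F}
read 1: {A, B, C, D, E}
read 0: {A, B, C, D, E, F}
read 0: {A, B, C, D, E, F}
Reachable ∩ accepting = {A, B, C, D, E} — nonempty.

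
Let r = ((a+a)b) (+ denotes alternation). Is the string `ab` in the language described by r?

yes

Split as a·b: (a+a) matches a and b matches b.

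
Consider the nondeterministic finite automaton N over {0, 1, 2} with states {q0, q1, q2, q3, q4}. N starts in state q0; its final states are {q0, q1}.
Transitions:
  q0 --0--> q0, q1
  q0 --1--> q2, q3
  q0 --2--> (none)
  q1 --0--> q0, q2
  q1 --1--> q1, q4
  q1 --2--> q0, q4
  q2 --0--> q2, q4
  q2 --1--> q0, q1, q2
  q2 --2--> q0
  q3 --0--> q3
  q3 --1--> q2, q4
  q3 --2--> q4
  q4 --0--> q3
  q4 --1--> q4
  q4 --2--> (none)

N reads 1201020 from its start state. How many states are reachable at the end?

3

Start: {q0}
read 1: {q2, q3}
read 2: {q0, q4}
read 0: {q0, q1, q3}
read 1: {q1, q2, q3, q4}
read 0: {q0, q2, q3, q4}
read 2: {q0, q4}
read 0: {q0, q1, q3}
Final reachable set {q0, q1, q3} has 3 states.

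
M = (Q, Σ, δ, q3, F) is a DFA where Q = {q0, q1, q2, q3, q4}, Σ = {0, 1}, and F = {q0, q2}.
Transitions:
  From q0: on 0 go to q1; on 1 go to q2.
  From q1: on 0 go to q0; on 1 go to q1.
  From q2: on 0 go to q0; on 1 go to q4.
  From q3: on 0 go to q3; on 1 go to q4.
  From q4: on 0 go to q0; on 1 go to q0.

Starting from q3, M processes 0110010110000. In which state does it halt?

q1

q3 --0--> q3
q3 --1--> q4
q4 --1--> q0
q0 --0--> q1
q1 --0--> q0
q0 --1--> q2
q2 --0--> q0
q0 --1--> q2
q2 --1--> q4
q4 --0--> q0
q0 --0--> q1
q1 --0--> q0
q0 --0--> q1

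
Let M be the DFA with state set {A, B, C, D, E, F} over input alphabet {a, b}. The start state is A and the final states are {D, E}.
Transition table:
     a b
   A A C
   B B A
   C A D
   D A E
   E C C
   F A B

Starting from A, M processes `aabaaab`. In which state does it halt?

C

A --a--> A
A --a--> A
A --b--> C
C --a--> A
A --a--> A
A --a--> A
A --b--> C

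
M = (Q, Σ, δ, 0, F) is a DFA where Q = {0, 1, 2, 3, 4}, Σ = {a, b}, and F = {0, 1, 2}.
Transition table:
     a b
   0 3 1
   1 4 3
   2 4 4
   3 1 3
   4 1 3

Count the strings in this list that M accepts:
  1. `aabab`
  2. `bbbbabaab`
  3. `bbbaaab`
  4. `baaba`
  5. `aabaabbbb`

1

`aabab`: rejected
`bbbbabaab`: rejected
`bbbaaab`: rejected
`baaba`: accepted
`aabaabbbb`: rejected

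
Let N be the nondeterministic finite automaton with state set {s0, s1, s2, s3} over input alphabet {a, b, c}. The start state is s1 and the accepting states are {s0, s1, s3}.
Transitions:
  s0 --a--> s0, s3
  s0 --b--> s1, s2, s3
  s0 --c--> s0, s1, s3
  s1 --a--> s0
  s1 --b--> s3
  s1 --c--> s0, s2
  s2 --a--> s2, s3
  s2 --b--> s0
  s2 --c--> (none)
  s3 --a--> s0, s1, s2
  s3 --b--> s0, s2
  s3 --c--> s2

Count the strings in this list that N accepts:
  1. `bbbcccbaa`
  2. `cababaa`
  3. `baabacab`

`bbbcccbaa`: accepted
`cababaa`: accepted
`baabacab`: accepted

3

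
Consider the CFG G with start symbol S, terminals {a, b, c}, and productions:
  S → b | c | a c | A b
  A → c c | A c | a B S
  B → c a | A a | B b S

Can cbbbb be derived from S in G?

no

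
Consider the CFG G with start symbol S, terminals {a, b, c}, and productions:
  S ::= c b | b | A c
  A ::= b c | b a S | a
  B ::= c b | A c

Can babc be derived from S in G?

yes

S ⇒ Ac ⇒ baSc ⇒ babc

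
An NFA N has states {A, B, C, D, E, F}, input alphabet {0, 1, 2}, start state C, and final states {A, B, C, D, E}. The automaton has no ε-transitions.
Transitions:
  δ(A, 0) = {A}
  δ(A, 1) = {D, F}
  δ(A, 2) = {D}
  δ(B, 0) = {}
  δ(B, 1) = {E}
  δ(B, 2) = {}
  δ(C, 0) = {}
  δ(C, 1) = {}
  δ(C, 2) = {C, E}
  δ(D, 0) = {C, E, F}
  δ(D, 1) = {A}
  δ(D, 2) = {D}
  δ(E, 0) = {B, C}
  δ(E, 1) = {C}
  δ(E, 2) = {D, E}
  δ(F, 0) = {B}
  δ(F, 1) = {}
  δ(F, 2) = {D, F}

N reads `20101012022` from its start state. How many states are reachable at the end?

4

Start: {C}
read 2: {C, E}
read 0: {B, C}
read 1: {E}
read 0: {B, C}
read 1: {E}
read 0: {B, C}
read 1: {E}
read 2: {D, E}
read 0: {B, C, E, F}
read 2: {C, D, E, F}
read 2: {C, D, E, F}
Final reachable set {C, D, E, F} has 4 states.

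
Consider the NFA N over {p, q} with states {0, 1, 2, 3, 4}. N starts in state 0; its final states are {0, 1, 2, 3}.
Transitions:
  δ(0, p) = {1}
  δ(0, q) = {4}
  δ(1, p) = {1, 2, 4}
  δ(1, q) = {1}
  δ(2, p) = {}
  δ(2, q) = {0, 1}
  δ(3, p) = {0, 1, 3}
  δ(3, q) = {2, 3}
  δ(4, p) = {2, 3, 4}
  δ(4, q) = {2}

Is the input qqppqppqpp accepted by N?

Start: {0}
read q: {4}
read q: {2}
read p: {}
The reachable set is empty and stays empty for the remaining 7 symbols.
Reachable ∩ accepting = {} — empty.

rejected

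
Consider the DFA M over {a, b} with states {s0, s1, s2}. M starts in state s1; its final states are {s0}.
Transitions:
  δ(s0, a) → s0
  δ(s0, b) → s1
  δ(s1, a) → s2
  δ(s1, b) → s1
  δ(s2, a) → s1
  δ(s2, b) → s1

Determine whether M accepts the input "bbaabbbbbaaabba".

rejected

s1 --b--> s1
s1 --b--> s1
s1 --a--> s2
s2 --a--> s1
s1 --b--> s1
s1 --b--> s1
s1 --b--> s1
s1 --b--> s1
s1 --b--> s1
s1 --a--> s2
s2 --a--> s1
s1 --a--> s2
s2 --b--> s1
s1 --b--> s1
s1 --a--> s2
End in state s2, which is not an accepting state.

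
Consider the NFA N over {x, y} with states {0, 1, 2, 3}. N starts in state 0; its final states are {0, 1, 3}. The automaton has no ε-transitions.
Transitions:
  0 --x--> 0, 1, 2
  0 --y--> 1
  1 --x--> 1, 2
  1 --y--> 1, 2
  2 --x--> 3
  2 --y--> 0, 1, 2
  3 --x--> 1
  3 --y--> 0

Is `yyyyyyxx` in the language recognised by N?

Start: {0}
read y: {1}
read y: {1, 2}
read y: {0, 1, 2}
read y: {0, 1, 2}
read y: {0, 1, 2}
read y: {0, 1, 2}
read x: {0, 1, 2, 3}
read x: {0, 1, 2, 3}
Reachable ∩ accepting = {0, 1, 3} — nonempty.

accepted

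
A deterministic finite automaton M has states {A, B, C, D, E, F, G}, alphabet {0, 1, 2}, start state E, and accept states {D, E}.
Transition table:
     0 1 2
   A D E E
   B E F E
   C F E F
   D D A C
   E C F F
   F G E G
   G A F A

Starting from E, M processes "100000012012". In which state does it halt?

F

E --1--> F
F --0--> G
G --0--> A
A --0--> D
D --0--> D
D --0--> D
D --0--> D
D --1--> A
A --2--> E
E --0--> C
C --1--> E
E --2--> F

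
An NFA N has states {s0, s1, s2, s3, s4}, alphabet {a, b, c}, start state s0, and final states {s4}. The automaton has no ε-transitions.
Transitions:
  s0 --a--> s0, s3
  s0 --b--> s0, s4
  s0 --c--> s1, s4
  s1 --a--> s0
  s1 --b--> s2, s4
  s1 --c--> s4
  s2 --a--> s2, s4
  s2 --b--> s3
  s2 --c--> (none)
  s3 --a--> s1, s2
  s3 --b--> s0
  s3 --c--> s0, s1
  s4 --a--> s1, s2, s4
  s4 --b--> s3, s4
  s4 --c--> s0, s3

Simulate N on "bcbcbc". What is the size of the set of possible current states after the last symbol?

Start: {s0}
read b: {s0, s4}
read c: {s0, s1, s3, s4}
read b: {s0, s2, s3, s4}
read c: {s0, s1, s3, s4}
read b: {s0, s2, s3, s4}
read c: {s0, s1, s3, s4}
Final reachable set {s0, s1, s3, s4} has 4 states.

4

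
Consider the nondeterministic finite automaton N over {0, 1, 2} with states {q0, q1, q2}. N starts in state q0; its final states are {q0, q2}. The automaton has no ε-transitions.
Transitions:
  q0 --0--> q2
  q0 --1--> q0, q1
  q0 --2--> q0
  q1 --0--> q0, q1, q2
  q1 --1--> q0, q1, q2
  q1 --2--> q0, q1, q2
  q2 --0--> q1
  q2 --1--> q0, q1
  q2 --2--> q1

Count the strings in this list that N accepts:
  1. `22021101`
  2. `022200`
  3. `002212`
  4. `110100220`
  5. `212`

5

`22021101`: accepted
`022200`: accepted
`002212`: accepted
`110100220`: accepted
`212`: accepted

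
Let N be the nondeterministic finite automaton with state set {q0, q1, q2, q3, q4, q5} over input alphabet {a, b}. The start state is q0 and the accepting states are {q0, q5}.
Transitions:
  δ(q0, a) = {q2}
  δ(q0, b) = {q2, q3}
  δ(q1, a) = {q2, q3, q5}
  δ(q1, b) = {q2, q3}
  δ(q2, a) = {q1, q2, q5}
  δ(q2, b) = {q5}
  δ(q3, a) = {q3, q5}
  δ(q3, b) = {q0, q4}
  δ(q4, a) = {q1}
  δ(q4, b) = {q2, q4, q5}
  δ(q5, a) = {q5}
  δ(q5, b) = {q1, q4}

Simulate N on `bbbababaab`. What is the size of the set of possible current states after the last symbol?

6

Start: {q0}
read b: {q2, q3}
read b: {q0, q4, q5}
read b: {q1, q2, q3, q4, q5}
read a: {q1, q2, q3, q5}
read b: {q0, q1, q2, q3, q4, q5}
read a: {q1, q2, q3, q5}
read b: {q0, q1, q2, q3, q4, q5}
read a: {q1, q2, q3, q5}
read a: {q1, q2, q3, q5}
read b: {q0, q1, q2, q3, q4, q5}
Final reachable set {q0, q1, q2, q3, q4, q5} has 6 states.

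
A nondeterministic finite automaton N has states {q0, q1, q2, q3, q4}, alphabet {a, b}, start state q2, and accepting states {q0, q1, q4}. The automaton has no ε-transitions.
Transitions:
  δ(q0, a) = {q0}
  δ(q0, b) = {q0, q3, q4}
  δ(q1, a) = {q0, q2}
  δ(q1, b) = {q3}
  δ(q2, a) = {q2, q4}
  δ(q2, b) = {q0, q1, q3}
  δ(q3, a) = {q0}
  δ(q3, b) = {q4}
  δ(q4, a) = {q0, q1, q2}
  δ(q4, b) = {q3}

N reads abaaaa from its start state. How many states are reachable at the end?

4

Start: {q2}
read a: {q2, q4}
read b: {q0, q1, q3}
read a: {q0, q2}
read a: {q0, q2, q4}
read a: {q0, q1, q2, q4}
read a: {q0, q1, q2, q4}
Final reachable set {q0, q1, q2, q4} has 4 states.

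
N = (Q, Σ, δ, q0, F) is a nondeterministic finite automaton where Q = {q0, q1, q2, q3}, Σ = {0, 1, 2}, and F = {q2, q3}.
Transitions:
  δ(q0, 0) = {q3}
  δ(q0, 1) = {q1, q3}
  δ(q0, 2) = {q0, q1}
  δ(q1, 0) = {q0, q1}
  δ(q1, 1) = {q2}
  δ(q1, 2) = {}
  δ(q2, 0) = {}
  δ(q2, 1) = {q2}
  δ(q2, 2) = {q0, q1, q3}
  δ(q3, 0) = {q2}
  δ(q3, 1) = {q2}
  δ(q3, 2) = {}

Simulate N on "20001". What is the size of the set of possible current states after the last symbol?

Start: {q0}
read 2: {q0, q1}
read 0: {q0, q1, q3}
read 0: {q0, q1, q2, q3}
read 0: {q0, q1, q2, q3}
read 1: {q1, q2, q3}
Final reachable set {q1, q2, q3} has 3 states.

3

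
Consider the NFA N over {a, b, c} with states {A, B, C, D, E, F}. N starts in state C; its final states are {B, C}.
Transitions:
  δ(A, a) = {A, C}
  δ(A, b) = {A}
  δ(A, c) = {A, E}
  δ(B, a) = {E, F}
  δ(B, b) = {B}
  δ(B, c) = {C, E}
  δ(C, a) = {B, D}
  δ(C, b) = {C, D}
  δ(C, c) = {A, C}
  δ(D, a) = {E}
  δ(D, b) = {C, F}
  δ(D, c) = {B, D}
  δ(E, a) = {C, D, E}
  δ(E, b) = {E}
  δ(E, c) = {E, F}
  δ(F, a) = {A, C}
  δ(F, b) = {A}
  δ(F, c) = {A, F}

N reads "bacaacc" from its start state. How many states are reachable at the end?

6

Start: {C}
read b: {C, D}
read a: {B, D, E}
read c: {B, C, D, E, F}
read a: {A, B, C, D, E, F}
read a: {A, B, C, D, E, F}
read c: {A, B, C, D, E, F}
read c: {A, B, C, D, E, F}
Final reachable set {A, B, C, D, E, F} has 6 states.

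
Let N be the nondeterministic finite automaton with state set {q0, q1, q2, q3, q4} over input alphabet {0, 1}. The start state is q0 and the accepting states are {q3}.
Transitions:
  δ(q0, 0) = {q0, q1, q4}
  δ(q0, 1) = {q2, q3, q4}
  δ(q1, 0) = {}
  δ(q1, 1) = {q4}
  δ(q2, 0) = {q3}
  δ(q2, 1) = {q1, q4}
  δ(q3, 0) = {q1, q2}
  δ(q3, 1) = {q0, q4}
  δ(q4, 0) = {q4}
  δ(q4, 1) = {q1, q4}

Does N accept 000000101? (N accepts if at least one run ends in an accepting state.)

Start: {q0}
read 0: {q0, q1, q4}
read 0: {q0, q1, q4}
read 0: {q0, q1, q4}
read 0: {q0, q1, q4}
read 0: {q0, q1, q4}
read 0: {q0, q1, q4}
read 1: {q1, q2, q3, q4}
read 0: {q1, q2, q3, q4}
read 1: {q0, q1, q4}
Reachable ∩ accepting = {} — empty.

rejected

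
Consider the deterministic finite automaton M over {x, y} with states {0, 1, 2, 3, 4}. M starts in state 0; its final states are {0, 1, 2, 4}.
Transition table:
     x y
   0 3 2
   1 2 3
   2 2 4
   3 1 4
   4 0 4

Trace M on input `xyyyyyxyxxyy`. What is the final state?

0 --x--> 3
3 --y--> 4
4 --y--> 4
4 --y--> 4
4 --y--> 4
4 --y--> 4
4 --x--> 0
0 --y--> 2
2 --x--> 2
2 --x--> 2
2 --y--> 4
4 --y--> 4

4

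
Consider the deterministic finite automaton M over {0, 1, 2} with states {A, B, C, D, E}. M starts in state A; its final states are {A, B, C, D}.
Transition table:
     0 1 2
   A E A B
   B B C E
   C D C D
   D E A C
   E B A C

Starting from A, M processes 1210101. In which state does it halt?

A

A --1--> A
A --2--> B
B --1--> C
C --0--> D
D --1--> A
A --0--> E
E --1--> A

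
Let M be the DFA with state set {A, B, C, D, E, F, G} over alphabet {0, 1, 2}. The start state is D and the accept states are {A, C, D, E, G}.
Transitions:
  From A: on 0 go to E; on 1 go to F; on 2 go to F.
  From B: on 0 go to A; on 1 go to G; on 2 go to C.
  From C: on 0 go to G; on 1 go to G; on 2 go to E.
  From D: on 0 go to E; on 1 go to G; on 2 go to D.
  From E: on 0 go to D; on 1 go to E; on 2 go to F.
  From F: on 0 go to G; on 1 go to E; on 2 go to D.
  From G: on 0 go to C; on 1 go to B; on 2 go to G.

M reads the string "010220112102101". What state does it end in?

D --0--> E
E --1--> E
E --0--> D
D --2--> D
D --2--> D
D --0--> E
E --1--> E
E --1--> E
E --2--> F
F --1--> E
E --0--> D
D --2--> D
D --1--> G
G --0--> C
C --1--> G

G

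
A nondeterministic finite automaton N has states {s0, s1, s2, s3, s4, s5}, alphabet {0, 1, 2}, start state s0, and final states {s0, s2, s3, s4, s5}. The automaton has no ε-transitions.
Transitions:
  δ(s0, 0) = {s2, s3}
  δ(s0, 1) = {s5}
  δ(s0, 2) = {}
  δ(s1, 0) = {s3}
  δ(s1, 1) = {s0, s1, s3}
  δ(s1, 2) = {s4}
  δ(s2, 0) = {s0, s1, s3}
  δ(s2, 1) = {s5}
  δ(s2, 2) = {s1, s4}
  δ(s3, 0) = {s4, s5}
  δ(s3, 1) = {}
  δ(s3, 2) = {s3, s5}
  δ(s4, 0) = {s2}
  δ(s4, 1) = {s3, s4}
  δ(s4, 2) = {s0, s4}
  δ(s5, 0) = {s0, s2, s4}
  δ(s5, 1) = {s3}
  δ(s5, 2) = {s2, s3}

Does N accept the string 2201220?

rejected

Start: {s0}
read 2: {}
The reachable set is empty and stays empty for the remaining 6 symbols.
Reachable ∩ accepting = {} — empty.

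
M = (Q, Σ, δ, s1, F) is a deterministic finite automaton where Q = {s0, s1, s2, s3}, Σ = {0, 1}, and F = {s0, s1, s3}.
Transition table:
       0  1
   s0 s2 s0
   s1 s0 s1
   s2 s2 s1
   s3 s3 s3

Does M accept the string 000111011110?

s1 --0--> s0
s0 --0--> s2
s2 --0--> s2
s2 --1--> s1
s1 --1--> s1
s1 --1--> s1
s1 --0--> s0
s0 --1--> s0
s0 --1--> s0
s0 --1--> s0
s0 --1--> s0
s0 --0--> s2
End in state s2, which is not an accepting state.

rejected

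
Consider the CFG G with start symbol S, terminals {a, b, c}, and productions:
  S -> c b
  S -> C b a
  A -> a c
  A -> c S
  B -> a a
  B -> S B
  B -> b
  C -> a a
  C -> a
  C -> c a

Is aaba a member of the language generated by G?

S ⇒ Cba ⇒ aaba

yes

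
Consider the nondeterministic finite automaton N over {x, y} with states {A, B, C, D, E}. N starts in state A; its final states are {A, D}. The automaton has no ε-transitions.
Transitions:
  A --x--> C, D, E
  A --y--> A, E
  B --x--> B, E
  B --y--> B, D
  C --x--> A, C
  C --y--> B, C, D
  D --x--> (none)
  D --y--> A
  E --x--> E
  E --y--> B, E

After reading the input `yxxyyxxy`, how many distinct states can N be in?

Start: {A}
read y: {A, E}
read x: {C, D, E}
read x: {A, C, E}
read y: {A, B, C, D, E}
read y: {A, B, C, D, E}
read x: {A, B, C, D, E}
read x: {A, B, C, D, E}
read y: {A, B, C, D, E}
Final reachable set {A, B, C, D, E} has 5 states.

5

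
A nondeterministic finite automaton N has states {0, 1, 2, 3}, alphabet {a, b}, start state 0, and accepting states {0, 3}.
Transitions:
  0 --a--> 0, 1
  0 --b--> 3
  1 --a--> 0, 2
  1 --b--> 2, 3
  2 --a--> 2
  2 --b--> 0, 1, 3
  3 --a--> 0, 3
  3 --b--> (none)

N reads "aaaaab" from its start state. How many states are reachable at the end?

4

Start: {0}
read a: {0, 1}
read a: {0, 1, 2}
read a: {0, 1, 2}
read a: {0, 1, 2}
read a: {0, 1, 2}
read b: {0, 1, 2, 3}
Final reachable set {0, 1, 2, 3} has 4 states.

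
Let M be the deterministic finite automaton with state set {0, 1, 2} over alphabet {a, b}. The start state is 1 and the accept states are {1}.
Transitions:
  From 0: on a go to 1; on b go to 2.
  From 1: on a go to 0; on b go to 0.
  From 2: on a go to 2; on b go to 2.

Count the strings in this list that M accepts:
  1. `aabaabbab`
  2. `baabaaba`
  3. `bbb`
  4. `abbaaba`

`aabaabbab`: rejected
`baabaaba`: rejected
`bbb`: rejected
`abbaaba`: rejected

0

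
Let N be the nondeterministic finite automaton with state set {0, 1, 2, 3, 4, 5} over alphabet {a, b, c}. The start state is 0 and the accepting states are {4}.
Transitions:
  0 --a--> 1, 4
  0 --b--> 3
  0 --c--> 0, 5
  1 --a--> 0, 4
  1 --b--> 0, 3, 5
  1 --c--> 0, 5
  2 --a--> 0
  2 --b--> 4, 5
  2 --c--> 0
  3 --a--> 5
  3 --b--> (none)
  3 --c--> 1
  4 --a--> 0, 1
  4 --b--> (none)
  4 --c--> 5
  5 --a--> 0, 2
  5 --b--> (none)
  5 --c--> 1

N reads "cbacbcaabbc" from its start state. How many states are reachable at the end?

Start: {0}
read c: {0, 5}
read b: {3}
read a: {5}
read c: {1}
read b: {0, 3, 5}
read c: {0, 1, 5}
read a: {0, 1, 2, 4}
read a: {0, 1, 4}
read b: {0, 3, 5}
read b: {3}
read c: {1}
Final reachable set {1} has 1 state.

1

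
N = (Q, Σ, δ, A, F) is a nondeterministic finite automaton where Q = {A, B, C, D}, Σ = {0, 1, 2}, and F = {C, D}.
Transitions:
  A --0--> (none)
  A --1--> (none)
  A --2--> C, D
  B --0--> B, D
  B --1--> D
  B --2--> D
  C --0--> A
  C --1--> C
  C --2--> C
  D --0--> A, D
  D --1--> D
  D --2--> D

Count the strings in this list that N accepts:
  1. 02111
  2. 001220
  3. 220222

1

02111: rejected
001220: rejected
220222: accepted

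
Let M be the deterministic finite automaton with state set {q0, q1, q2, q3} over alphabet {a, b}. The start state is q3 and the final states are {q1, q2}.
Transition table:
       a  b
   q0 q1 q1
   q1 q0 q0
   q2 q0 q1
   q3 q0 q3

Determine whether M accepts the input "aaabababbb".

q3 --a--> q0
q0 --a--> q1
q1 --a--> q0
q0 --b--> q1
q1 --a--> q0
q0 --b--> q1
q1 --a--> q0
q0 --b--> q1
q1 --b--> q0
q0 --b--> q1
End in state q1, which is an accepting state.

accepted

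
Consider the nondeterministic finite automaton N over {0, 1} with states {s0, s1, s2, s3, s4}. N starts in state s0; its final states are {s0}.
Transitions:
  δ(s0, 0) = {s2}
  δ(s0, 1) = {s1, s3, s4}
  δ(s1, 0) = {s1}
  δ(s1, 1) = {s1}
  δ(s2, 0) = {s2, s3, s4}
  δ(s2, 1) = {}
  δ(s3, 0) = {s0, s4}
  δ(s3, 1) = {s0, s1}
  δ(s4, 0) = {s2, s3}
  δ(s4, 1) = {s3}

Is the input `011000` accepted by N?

Start: {s0}
read 0: {s2}
read 1: {}
The reachable set is empty and stays empty for the remaining 4 symbols.
Reachable ∩ accepting = {} — empty.

rejected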